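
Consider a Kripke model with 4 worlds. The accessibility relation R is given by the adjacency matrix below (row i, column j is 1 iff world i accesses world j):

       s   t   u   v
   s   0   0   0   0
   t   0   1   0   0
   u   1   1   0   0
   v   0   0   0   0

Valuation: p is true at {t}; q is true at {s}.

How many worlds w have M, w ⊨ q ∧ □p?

1

s: q is T, □p is T. ✓
t: q is F, □p is T. ✗
u: q is F, □p is F. ✗
v: q is F, □p is T. ✗
Satisfying worlds: {s}.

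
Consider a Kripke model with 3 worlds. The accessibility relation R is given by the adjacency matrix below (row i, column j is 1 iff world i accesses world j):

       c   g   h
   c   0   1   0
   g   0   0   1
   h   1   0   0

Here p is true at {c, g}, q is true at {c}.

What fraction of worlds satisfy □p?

c: successors {g}; p there: g:T. ✓
g: successors {h}; p there: h:F. ✗
h: successors {c}; p there: c:T. ✓
That's 2 of 3 worlds, so 2/3.

2/3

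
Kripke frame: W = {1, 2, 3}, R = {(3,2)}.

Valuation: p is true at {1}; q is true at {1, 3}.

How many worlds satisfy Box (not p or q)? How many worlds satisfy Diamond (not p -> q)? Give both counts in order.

3 and 0

For Box (not p or q):
1: no successors, so Box (not p or q) holds vacuously. ✓
2: no successors, so Box (not p or q) holds vacuously. ✓
3: successors {2}; not p or q there: 2:T. ✓
— 3 worlds.
For Diamond (not p -> q):
1: no successors, so Diamond (not p -> q) fails. ✗
2: no successors, so Diamond (not p -> q) fails. ✗
3: successors {2}; not p -> q there: 2:F. ✗
— 0 worlds.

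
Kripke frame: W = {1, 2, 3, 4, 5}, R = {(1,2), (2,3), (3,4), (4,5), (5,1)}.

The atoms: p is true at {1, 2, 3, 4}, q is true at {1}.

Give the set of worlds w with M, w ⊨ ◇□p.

1: successors {2}; □p there: 2:T. ✓
2: successors {3}; □p there: 3:T. ✓
3: successors {4}; □p there: 4:F. ✗
4: successors {5}; □p there: 5:T. ✓
5: successors {1}; □p there: 1:T. ✓

{1, 2, 4, 5}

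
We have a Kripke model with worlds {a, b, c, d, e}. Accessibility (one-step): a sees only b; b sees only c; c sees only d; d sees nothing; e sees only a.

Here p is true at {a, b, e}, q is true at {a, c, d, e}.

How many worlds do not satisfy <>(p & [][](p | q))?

a: successors {b}; p & [][](p | q) there: b:T. ✓
b: successors {c}; p & [][](p | q) there: c:F. ✗
c: successors {d}; p & [][](p | q) there: d:F. ✗
d: no successors, so <>(p & [][](p | q)) fails. ✗
e: successors {a}; p & [][](p | q) there: a:T. ✓
Satisfying worlds: {a, e}.
So <>(p & [][](p | q)) fails at the other 3 worlds.

3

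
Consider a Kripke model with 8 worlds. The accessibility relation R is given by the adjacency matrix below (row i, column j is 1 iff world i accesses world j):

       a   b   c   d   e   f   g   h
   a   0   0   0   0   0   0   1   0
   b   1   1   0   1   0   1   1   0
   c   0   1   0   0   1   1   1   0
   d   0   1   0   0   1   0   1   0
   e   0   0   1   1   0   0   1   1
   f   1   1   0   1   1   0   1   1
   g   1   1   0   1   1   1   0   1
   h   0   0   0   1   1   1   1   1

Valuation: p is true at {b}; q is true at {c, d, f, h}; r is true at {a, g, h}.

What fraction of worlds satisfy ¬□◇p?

a: □◇p is T. ✗
b: □◇p is F. ✓
c: □◇p is F. ✓
d: □◇p is F. ✓
e: □◇p is F. ✓
f: □◇p is F. ✓
g: □◇p is F. ✓
h: □◇p is F. ✓
That's 7 of 8 worlds, so 7/8.

7/8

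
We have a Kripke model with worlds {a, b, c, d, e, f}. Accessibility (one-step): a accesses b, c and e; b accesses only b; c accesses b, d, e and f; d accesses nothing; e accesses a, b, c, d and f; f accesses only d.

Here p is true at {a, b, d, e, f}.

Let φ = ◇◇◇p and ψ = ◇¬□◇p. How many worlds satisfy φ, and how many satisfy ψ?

For ◇◇◇p:
a: successors {b, c, e}; ◇◇p there: b:T, c:T, e:T. ✓
b: successors {b}; ◇◇p there: b:T. ✓
c: successors {b, d, e, f}; ◇◇p there: b:T, d:F, e:T, f:F. ✓
d: no successors, so ◇◇◇p fails. ✗
e: successors {a, b, c, d, f}; ◇◇p there: a:T, b:T, c:T, d:F, f:F. ✓
f: successors {d}; ◇◇p there: d:F. ✗
— 4 worlds.
For ◇¬□◇p:
a: successors {b, c, e}; ¬□◇p there: b:F, c:T, e:T. ✓
b: successors {b}; ¬□◇p there: b:F. ✗
c: successors {b, d, e, f}; ¬□◇p there: b:F, d:F, e:T, f:T. ✓
d: no successors, so ◇¬□◇p fails. ✗
e: successors {a, b, c, d, f}; ¬□◇p there: a:F, b:F, c:T, d:F, f:T. ✓
f: successors {d}; ¬□◇p there: d:F. ✗
— 3 worlds.

4 and 3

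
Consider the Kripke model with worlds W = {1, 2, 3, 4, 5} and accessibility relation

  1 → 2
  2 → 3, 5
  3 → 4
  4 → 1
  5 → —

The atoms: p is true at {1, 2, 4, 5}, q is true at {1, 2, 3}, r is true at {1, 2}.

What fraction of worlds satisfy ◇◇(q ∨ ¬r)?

1: successors {2}; ◇(q ∨ ¬r) there: 2:T. ✓
2: successors {3, 5}; ◇(q ∨ ¬r) there: 3:T, 5:F. ✓
3: successors {4}; ◇(q ∨ ¬r) there: 4:T. ✓
4: successors {1}; ◇(q ∨ ¬r) there: 1:T. ✓
5: no successors, so ◇◇(q ∨ ¬r) fails. ✗
That's 4 of 5 worlds, so 4/5.

4/5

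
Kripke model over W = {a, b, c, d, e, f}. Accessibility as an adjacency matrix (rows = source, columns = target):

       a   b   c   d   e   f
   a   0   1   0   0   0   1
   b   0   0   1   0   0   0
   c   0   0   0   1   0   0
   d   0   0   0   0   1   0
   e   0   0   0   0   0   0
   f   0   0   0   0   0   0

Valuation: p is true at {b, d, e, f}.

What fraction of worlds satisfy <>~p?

a: successors {b, f}; ~p there: b:F, f:F. ✗
b: successors {c}; ~p there: c:T. ✓
c: successors {d}; ~p there: d:F. ✗
d: successors {e}; ~p there: e:F. ✗
e: no successors, so <>~p fails. ✗
f: no successors, so <>~p fails. ✗
That's 1 of 6 worlds, so 1/6.

1/6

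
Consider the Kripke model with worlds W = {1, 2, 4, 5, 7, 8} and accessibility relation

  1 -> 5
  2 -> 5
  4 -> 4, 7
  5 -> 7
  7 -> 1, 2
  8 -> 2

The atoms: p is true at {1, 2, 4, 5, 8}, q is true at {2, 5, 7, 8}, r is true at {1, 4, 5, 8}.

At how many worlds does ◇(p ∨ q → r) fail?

1: successors {5}; p ∨ q → r there: 5:T. ✓
2: successors {5}; p ∨ q → r there: 5:T. ✓
4: successors {4, 7}; p ∨ q → r there: 4:T, 7:F. ✓
5: successors {7}; p ∨ q → r there: 7:F. ✗
7: successors {1, 2}; p ∨ q → r there: 1:T, 2:F. ✓
8: successors {2}; p ∨ q → r there: 2:F. ✗
Satisfying worlds: {1, 2, 4, 7}.
So ◇(p ∨ q → r) fails at the other 2 worlds.

2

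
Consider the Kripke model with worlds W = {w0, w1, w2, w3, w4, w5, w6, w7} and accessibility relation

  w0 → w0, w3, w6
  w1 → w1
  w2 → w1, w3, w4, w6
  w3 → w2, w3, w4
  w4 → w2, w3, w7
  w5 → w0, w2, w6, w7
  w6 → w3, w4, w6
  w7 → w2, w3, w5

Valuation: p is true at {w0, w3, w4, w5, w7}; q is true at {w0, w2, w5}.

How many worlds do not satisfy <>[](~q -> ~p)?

w0: successors {w0, w3, w6}; [](~q -> ~p) there: w0:F, w3:F, w6:F. ✗
w1: successors {w1}; [](~q -> ~p) there: w1:T. ✓
w2: successors {w1, w3, w4, w6}; [](~q -> ~p) there: w1:T, w3:F, w4:F, w6:F. ✓
w3: successors {w2, w3, w4}; [](~q -> ~p) there: w2:F, w3:F, w4:F. ✗
w4: successors {w2, w3, w7}; [](~q -> ~p) there: w2:F, w3:F, w7:F. ✗
w5: successors {w0, w2, w6, w7}; [](~q -> ~p) there: w0:F, w2:F, w6:F, w7:F. ✗
w6: successors {w3, w4, w6}; [](~q -> ~p) there: w3:F, w4:F, w6:F. ✗
w7: successors {w2, w3, w5}; [](~q -> ~p) there: w2:F, w3:F, w5:F. ✗
Satisfying worlds: {w1, w2}.
So <>[](~q -> ~p) fails at the other 6 worlds.

6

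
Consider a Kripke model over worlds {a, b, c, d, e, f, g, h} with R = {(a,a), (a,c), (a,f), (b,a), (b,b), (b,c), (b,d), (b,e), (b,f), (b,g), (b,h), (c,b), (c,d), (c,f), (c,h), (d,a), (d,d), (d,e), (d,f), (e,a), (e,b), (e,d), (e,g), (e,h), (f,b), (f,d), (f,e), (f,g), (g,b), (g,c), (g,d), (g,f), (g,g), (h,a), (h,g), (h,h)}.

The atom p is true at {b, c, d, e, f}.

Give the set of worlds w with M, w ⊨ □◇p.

{a, d, f, g}

a: successors {a, c, f}; ◇p there: a:T, c:T, f:T. ✓
b: successors {a, b, c, d, e, f, g, h}; ◇p there: a:T, b:T, c:T, d:T, e:T, f:T, g:T, h:F. ✗
c: successors {b, d, f, h}; ◇p there: b:T, d:T, f:T, h:F. ✗
d: successors {a, d, e, f}; ◇p there: a:T, d:T, e:T, f:T. ✓
e: successors {a, b, d, g, h}; ◇p there: a:T, b:T, d:T, g:T, h:F. ✗
f: successors {b, d, e, g}; ◇p there: b:T, d:T, e:T, g:T. ✓
g: successors {b, c, d, f, g}; ◇p there: b:T, c:T, d:T, f:T, g:T. ✓
h: successors {a, g, h}; ◇p there: a:T, g:T, h:F. ✗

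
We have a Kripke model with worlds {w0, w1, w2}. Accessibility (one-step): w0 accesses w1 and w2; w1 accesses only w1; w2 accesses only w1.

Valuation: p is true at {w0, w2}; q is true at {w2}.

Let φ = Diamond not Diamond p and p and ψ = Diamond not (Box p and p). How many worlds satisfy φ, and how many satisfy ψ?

For Diamond not Diamond p and p:
w0: Diamond not Diamond p is T, p is T. ✓
w1: Diamond not Diamond p is T, p is F. ✗
w2: Diamond not Diamond p is T, p is T. ✓
— 2 worlds.
For Diamond not (Box p and p):
w0: successors {w1, w2}; not (Box p and p) there: w1:T, w2:T. ✓
w1: successors {w1}; not (Box p and p) there: w1:T. ✓
w2: successors {w1}; not (Box p and p) there: w1:T. ✓
— 3 worlds.

2 and 3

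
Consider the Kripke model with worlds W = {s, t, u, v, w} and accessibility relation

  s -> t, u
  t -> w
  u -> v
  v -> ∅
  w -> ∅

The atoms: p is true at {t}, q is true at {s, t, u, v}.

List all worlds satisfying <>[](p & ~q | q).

s: successors {t, u}; [](p & ~q | q) there: t:F, u:T. ✓
t: successors {w}; [](p & ~q | q) there: w:T. ✓
u: successors {v}; [](p & ~q | q) there: v:T. ✓
v: no successors, so <>[](p & ~q | q) fails. ✗
w: no successors, so <>[](p & ~q | q) fails. ✗

{s, t, u}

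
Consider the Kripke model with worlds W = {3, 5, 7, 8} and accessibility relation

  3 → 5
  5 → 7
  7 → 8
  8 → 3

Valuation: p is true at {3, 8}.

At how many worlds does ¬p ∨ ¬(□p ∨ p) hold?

3: ¬p is F, ¬(□p ∨ p) is F. ✗
5: ¬p is T, ¬(□p ∨ p) is T. ✓
7: ¬p is T, ¬(□p ∨ p) is F. ✓
8: ¬p is F, ¬(□p ∨ p) is F. ✗
Satisfying worlds: {5, 7}.

2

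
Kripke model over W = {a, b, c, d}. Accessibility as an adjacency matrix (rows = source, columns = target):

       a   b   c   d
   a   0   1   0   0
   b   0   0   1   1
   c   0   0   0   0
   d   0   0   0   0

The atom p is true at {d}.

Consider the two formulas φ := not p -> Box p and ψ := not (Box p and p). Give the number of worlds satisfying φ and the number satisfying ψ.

2 and 3

For not p -> Box p:
a: not p is T, Box p is F. ✗
b: not p is T, Box p is F. ✗
c: not p is T, Box p is T. ✓
d: not p is F, Box p is T. ✓
— 2 worlds.
For not (Box p and p):
a: Box p and p is F. ✓
b: Box p and p is F. ✓
c: Box p and p is F. ✓
d: Box p and p is T. ✗
— 3 worlds.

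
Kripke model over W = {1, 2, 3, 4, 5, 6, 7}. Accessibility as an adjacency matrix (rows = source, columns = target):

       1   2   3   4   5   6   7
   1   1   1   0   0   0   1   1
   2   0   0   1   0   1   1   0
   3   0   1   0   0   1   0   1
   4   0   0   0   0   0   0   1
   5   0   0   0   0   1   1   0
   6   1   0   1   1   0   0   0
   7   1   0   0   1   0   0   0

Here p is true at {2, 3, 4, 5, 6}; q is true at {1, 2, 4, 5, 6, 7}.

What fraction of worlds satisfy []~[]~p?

1: successors {1, 2, 6, 7}; ~[]~p there: 1:T, 2:T, 6:T, 7:T. ✓
2: successors {3, 5, 6}; ~[]~p there: 3:T, 5:T, 6:T. ✓
3: successors {2, 5, 7}; ~[]~p there: 2:T, 5:T, 7:T. ✓
4: successors {7}; ~[]~p there: 7:T. ✓
5: successors {5, 6}; ~[]~p there: 5:T, 6:T. ✓
6: successors {1, 3, 4}; ~[]~p there: 1:T, 3:T, 4:F. ✗
7: successors {1, 4}; ~[]~p there: 1:T, 4:F. ✗
That's 5 of 7 worlds, so 5/7.

5/7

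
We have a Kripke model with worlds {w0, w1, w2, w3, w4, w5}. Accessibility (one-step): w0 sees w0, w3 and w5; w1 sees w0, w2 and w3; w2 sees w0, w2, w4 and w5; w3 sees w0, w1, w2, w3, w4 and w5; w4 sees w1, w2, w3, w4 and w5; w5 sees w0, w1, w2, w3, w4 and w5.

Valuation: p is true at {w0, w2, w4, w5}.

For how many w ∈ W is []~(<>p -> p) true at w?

0

w0: successors {w0, w3, w5}; ~(<>p -> p) there: w0:F, w3:T, w5:F. ✗
w1: successors {w0, w2, w3}; ~(<>p -> p) there: w0:F, w2:F, w3:T. ✗
w2: successors {w0, w2, w4, w5}; ~(<>p -> p) there: w0:F, w2:F, w4:F, w5:F. ✗
w3: successors {w0, w1, w2, w3, w4, w5}; ~(<>p -> p) there: w0:F, w1:T, w2:F, w3:T, w4:F, w5:F. ✗
w4: successors {w1, w2, w3, w4, w5}; ~(<>p -> p) there: w1:T, w2:F, w3:T, w4:F, w5:F. ✗
w5: successors {w0, w1, w2, w3, w4, w5}; ~(<>p -> p) there: w0:F, w1:T, w2:F, w3:T, w4:F, w5:F. ✗
Satisfying worlds: ∅.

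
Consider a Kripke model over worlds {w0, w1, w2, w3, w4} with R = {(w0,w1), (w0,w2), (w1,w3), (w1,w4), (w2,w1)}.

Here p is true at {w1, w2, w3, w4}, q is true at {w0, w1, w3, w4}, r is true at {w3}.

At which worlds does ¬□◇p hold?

{w1}

w0: □◇p is T. ✗
w1: □◇p is F. ✓
w2: □◇p is T. ✗
w3: □◇p is T. ✗
w4: □◇p is T. ✗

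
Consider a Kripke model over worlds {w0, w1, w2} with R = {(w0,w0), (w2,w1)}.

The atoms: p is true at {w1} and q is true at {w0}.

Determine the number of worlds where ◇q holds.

w0: successors {w0}; q there: w0:T. ✓
w1: no successors, so ◇q fails. ✗
w2: successors {w1}; q there: w1:F. ✗
Satisfying worlds: {w0}.

1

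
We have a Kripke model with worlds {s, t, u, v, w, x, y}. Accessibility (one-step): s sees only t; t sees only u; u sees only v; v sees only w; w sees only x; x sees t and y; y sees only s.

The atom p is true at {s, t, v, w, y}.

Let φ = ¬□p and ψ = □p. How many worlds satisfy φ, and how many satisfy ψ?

For ¬□p:
s: □p is T. ✗
t: □p is F. ✓
u: □p is T. ✗
v: □p is T. ✗
w: □p is F. ✓
x: □p is T. ✗
y: □p is T. ✗
— 2 worlds.
For □p:
s: successors {t}; p there: t:T. ✓
t: successors {u}; p there: u:F. ✗
u: successors {v}; p there: v:T. ✓
v: successors {w}; p there: w:T. ✓
w: successors {x}; p there: x:F. ✗
x: successors {t, y}; p there: t:T, y:T. ✓
y: successors {s}; p there: s:T. ✓
— 5 worlds.

2 and 5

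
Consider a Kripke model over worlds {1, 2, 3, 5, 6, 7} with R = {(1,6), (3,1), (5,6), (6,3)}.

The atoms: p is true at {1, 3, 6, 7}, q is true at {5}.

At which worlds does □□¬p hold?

1: successors {6}; □¬p there: 6:F. ✗
2: no successors, so □□¬p holds vacuously. ✓
3: successors {1}; □¬p there: 1:F. ✗
5: successors {6}; □¬p there: 6:F. ✗
6: successors {3}; □¬p there: 3:F. ✗
7: no successors, so □□¬p holds vacuously. ✓

{2, 7}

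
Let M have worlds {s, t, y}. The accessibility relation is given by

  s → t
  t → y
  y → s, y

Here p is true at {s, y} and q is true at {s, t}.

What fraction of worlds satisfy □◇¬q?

s: successors {t}; ◇¬q there: t:T. ✓
t: successors {y}; ◇¬q there: y:T. ✓
y: successors {s, y}; ◇¬q there: s:F, y:T. ✗
That's 2 of 3 worlds, so 2/3.

2/3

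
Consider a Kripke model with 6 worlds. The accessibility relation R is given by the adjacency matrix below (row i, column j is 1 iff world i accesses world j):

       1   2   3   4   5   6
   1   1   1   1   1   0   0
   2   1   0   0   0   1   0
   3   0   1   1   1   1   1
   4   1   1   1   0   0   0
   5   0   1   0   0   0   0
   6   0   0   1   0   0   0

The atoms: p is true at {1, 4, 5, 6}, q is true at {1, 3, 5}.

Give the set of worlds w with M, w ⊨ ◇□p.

1: successors {1, 2, 3, 4}; □p there: 1:F, 2:T, 3:F, 4:F. ✓
2: successors {1, 5}; □p there: 1:F, 5:F. ✗
3: successors {2, 3, 4, 5, 6}; □p there: 2:T, 3:F, 4:F, 5:F, 6:F. ✓
4: successors {1, 2, 3}; □p there: 1:F, 2:T, 3:F. ✓
5: successors {2}; □p there: 2:T. ✓
6: successors {3}; □p there: 3:F. ✗

{1, 3, 4, 5}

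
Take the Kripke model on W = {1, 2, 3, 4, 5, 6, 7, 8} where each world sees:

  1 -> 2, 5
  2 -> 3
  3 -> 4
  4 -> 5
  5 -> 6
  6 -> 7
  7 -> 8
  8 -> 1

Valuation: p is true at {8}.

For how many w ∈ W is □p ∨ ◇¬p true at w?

1: □p is F, ◇¬p is T. ✓
2: □p is F, ◇¬p is T. ✓
3: □p is F, ◇¬p is T. ✓
4: □p is F, ◇¬p is T. ✓
5: □p is F, ◇¬p is T. ✓
6: □p is F, ◇¬p is T. ✓
7: □p is T, ◇¬p is F. ✓
8: □p is F, ◇¬p is T. ✓
Satisfying worlds: {1, 2, 3, 4, 5, 6, 7, 8}.

8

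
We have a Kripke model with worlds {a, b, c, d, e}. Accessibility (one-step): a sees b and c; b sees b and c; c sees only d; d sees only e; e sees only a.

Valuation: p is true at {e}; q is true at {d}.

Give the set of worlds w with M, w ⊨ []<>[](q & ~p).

a: successors {b, c}; <>[](q & ~p) there: b:T, c:F. ✗
b: successors {b, c}; <>[](q & ~p) there: b:T, c:F. ✗
c: successors {d}; <>[](q & ~p) there: d:F. ✗
d: successors {e}; <>[](q & ~p) there: e:F. ✗
e: successors {a}; <>[](q & ~p) there: a:T. ✓

{e}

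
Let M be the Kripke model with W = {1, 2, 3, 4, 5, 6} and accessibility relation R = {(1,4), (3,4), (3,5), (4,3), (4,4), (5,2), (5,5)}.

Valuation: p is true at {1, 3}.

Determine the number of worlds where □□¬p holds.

1: successors {4}; □¬p there: 4:F. ✗
2: no successors, so □□¬p holds vacuously. ✓
3: successors {4, 5}; □¬p there: 4:F, 5:T. ✗
4: successors {3, 4}; □¬p there: 3:T, 4:F. ✗
5: successors {2, 5}; □¬p there: 2:T, 5:T. ✓
6: no successors, so □□¬p holds vacuously. ✓
Satisfying worlds: {2, 5, 6}.

3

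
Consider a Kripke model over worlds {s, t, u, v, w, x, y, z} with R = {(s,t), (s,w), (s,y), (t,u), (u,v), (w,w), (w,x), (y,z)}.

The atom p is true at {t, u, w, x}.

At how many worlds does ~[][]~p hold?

s: [][]~p is F. ✓
t: [][]~p is T. ✗
u: [][]~p is T. ✗
v: [][]~p is T. ✗
w: [][]~p is F. ✓
x: [][]~p is T. ✗
y: [][]~p is T. ✗
z: [][]~p is T. ✗
Satisfying worlds: {s, w}.

2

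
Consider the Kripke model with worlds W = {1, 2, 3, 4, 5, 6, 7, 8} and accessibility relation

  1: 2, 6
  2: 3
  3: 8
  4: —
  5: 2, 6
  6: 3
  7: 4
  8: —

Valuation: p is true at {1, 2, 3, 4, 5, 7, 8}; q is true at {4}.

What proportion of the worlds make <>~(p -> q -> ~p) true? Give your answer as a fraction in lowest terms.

1: successors {2, 6}; ~(p -> q -> ~p) there: 2:F, 6:F. ✗
2: successors {3}; ~(p -> q -> ~p) there: 3:F. ✗
3: successors {8}; ~(p -> q -> ~p) there: 8:F. ✗
4: no successors, so <>~(p -> q -> ~p) fails. ✗
5: successors {2, 6}; ~(p -> q -> ~p) there: 2:F, 6:F. ✗
6: successors {3}; ~(p -> q -> ~p) there: 3:F. ✗
7: successors {4}; ~(p -> q -> ~p) there: 4:T. ✓
8: no successors, so <>~(p -> q -> ~p) fails. ✗
That's 1 of 8 worlds, so 1/8.

1/8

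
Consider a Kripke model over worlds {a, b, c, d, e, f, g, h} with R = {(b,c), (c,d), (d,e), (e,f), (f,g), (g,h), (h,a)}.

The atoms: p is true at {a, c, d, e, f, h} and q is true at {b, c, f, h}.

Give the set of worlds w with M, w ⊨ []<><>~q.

{a, b, d, f}

a: no successors, so []<><>~q holds vacuously. ✓
b: successors {c}; <><>~q there: c:T. ✓
c: successors {d}; <><>~q there: d:F. ✗
d: successors {e}; <><>~q there: e:T. ✓
e: successors {f}; <><>~q there: f:F. ✗
f: successors {g}; <><>~q there: g:T. ✓
g: successors {h}; <><>~q there: h:F. ✗
h: successors {a}; <><>~q there: a:F. ✗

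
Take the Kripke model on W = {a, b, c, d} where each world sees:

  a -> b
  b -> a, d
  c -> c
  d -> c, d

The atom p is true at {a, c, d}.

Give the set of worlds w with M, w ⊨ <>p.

{b, c, d}

a: successors {b}; p there: b:F. ✗
b: successors {a, d}; p there: a:T, d:T. ✓
c: successors {c}; p there: c:T. ✓
d: successors {c, d}; p there: c:T, d:T. ✓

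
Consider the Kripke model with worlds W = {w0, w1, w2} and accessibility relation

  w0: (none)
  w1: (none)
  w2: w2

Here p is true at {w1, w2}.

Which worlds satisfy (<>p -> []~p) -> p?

w0: <>p -> []~p is T, p is F. ✗
w1: <>p -> []~p is T, p is T. ✓
w2: <>p -> []~p is F, p is T. ✓

{w1, w2}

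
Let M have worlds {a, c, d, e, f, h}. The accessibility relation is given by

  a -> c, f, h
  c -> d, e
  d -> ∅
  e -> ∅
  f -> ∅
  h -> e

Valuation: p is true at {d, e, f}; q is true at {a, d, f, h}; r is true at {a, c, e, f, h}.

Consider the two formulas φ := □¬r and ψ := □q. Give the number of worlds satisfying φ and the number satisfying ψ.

For □¬r:
a: successors {c, f, h}; ¬r there: c:F, f:F, h:F. ✗
c: successors {d, e}; ¬r there: d:T, e:F. ✗
d: no successors, so □¬r holds vacuously. ✓
e: no successors, so □¬r holds vacuously. ✓
f: no successors, so □¬r holds vacuously. ✓
h: successors {e}; ¬r there: e:F. ✗
— 3 worlds.
For □q:
a: successors {c, f, h}; q there: c:F, f:T, h:T. ✗
c: successors {d, e}; q there: d:T, e:F. ✗
d: no successors, so □q holds vacuously. ✓
e: no successors, so □q holds vacuously. ✓
f: no successors, so □q holds vacuously. ✓
h: successors {e}; q there: e:F. ✗
— 3 worlds.

3 and 3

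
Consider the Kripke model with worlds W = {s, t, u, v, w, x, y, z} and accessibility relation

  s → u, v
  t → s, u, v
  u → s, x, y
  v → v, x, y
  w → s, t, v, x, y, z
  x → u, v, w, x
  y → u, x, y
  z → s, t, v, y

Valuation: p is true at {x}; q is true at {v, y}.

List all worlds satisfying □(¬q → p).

{v}

s: successors {u, v}; ¬q → p there: u:F, v:T. ✗
t: successors {s, u, v}; ¬q → p there: s:F, u:F, v:T. ✗
u: successors {s, x, y}; ¬q → p there: s:F, x:T, y:T. ✗
v: successors {v, x, y}; ¬q → p there: v:T, x:T, y:T. ✓
w: successors {s, t, v, x, y, z}; ¬q → p there: s:F, t:F, v:T, x:T, y:T, z:F. ✗
x: successors {u, v, w, x}; ¬q → p there: u:F, v:T, w:F, x:T. ✗
y: successors {u, x, y}; ¬q → p there: u:F, x:T, y:T. ✗
z: successors {s, t, v, y}; ¬q → p there: s:F, t:F, v:T, y:T. ✗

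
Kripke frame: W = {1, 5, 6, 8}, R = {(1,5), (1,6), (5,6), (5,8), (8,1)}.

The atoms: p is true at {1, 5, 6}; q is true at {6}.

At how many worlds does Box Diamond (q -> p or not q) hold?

1: successors {5, 6}; Diamond (q -> p or not q) there: 5:T, 6:F. ✗
5: successors {6, 8}; Diamond (q -> p or not q) there: 6:F, 8:T. ✗
6: no successors, so Box Diamond (q -> p or not q) holds vacuously. ✓
8: successors {1}; Diamond (q -> p or not q) there: 1:T. ✓
Satisfying worlds: {6, 8}.

2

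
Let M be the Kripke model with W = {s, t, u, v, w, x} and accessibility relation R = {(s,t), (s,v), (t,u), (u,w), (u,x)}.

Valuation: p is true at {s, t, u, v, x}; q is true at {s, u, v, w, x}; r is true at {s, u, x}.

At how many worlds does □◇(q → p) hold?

s: successors {t, v}; ◇(q → p) there: t:T, v:F. ✗
t: successors {u}; ◇(q → p) there: u:T. ✓
u: successors {w, x}; ◇(q → p) there: w:F, x:F. ✗
v: no successors, so □◇(q → p) holds vacuously. ✓
w: no successors, so □◇(q → p) holds vacuously. ✓
x: no successors, so □◇(q → p) holds vacuously. ✓
Satisfying worlds: {t, v, w, x}.

4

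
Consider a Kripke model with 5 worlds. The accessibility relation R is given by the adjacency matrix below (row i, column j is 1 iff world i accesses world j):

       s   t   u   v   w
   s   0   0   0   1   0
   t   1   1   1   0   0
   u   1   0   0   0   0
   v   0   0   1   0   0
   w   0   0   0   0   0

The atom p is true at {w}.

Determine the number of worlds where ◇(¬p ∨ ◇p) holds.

4

s: successors {v}; ¬p ∨ ◇p there: v:T. ✓
t: successors {s, t, u}; ¬p ∨ ◇p there: s:T, t:T, u:T. ✓
u: successors {s}; ¬p ∨ ◇p there: s:T. ✓
v: successors {u}; ¬p ∨ ◇p there: u:T. ✓
w: no successors, so ◇(¬p ∨ ◇p) fails. ✗
Satisfying worlds: {s, t, u, v}.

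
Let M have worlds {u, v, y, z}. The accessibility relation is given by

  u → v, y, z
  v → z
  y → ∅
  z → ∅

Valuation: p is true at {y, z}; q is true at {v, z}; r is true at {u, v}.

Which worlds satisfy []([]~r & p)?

u: successors {v, y, z}; []~r & p there: v:F, y:T, z:T. ✗
v: successors {z}; []~r & p there: z:T. ✓
y: no successors, so []([]~r & p) holds vacuously. ✓
z: no successors, so []([]~r & p) holds vacuously. ✓

{v, y, z}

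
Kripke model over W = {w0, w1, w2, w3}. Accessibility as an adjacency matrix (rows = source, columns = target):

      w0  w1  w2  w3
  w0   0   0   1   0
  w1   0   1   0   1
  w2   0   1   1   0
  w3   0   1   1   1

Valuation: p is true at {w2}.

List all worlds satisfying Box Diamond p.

w0: successors {w2}; Diamond p there: w2:T. ✓
w1: successors {w1, w3}; Diamond p there: w1:F, w3:T. ✗
w2: successors {w1, w2}; Diamond p there: w1:F, w2:T. ✗
w3: successors {w1, w2, w3}; Diamond p there: w1:F, w2:T, w3:T. ✗

{w0}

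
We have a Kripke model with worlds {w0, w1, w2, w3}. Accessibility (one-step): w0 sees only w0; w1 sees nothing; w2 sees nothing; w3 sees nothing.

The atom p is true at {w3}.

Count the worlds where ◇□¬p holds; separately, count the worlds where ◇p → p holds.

1 and 4

For ◇□¬p:
w0: successors {w0}; □¬p there: w0:T. ✓
w1: no successors, so ◇□¬p fails. ✗
w2: no successors, so ◇□¬p fails. ✗
w3: no successors, so ◇□¬p fails. ✗
— 1 world.
For ◇p → p:
w0: ◇p is F, p is F. ✓
w1: ◇p is F, p is F. ✓
w2: ◇p is F, p is F. ✓
w3: ◇p is F, p is T. ✓
— 4 worlds.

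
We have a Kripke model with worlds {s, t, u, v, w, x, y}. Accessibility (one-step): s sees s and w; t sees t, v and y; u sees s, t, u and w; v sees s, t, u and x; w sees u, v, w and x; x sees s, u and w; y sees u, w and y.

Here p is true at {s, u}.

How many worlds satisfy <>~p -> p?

s: <>~p is T, p is T. ✓
t: <>~p is T, p is F. ✗
u: <>~p is T, p is T. ✓
v: <>~p is T, p is F. ✗
w: <>~p is T, p is F. ✗
x: <>~p is T, p is F. ✗
y: <>~p is T, p is F. ✗
Satisfying worlds: {s, u}.

2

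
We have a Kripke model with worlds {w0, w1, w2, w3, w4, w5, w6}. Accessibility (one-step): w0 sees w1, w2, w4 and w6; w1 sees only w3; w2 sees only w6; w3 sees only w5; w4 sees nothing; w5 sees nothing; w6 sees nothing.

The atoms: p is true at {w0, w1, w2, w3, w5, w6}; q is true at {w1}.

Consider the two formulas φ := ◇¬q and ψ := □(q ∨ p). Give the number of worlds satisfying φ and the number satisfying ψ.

4 and 6

For ◇¬q:
w0: successors {w1, w2, w4, w6}; ¬q there: w1:F, w2:T, w4:T, w6:T. ✓
w1: successors {w3}; ¬q there: w3:T. ✓
w2: successors {w6}; ¬q there: w6:T. ✓
w3: successors {w5}; ¬q there: w5:T. ✓
w4: no successors, so ◇¬q fails. ✗
w5: no successors, so ◇¬q fails. ✗
w6: no successors, so ◇¬q fails. ✗
— 4 worlds.
For □(q ∨ p):
w0: successors {w1, w2, w4, w6}; q ∨ p there: w1:T, w2:T, w4:F, w6:T. ✗
w1: successors {w3}; q ∨ p there: w3:T. ✓
w2: successors {w6}; q ∨ p there: w6:T. ✓
w3: successors {w5}; q ∨ p there: w5:T. ✓
w4: no successors, so □(q ∨ p) holds vacuously. ✓
w5: no successors, so □(q ∨ p) holds vacuously. ✓
w6: no successors, so □(q ∨ p) holds vacuously. ✓
— 6 worlds.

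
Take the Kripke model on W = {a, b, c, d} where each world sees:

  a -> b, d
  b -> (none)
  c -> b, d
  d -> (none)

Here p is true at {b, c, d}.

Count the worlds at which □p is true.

a: successors {b, d}; p there: b:T, d:T. ✓
b: no successors, so □p holds vacuously. ✓
c: successors {b, d}; p there: b:T, d:T. ✓
d: no successors, so □p holds vacuously. ✓
Satisfying worlds: {a, b, c, d}.

4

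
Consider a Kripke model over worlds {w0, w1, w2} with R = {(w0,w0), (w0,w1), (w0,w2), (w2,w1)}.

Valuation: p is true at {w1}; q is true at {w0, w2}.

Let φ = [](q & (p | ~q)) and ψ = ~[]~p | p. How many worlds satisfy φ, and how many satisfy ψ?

1 and 3

For [](q & (p | ~q)):
w0: successors {w0, w1, w2}; q & (p | ~q) there: w0:F, w1:F, w2:F. ✗
w1: no successors, so [](q & (p | ~q)) holds vacuously. ✓
w2: successors {w1}; q & (p | ~q) there: w1:F. ✗
— 1 world.
For ~[]~p | p:
w0: ~[]~p is T, p is F. ✓
w1: ~[]~p is F, p is T. ✓
w2: ~[]~p is T, p is F. ✓
— 3 worlds.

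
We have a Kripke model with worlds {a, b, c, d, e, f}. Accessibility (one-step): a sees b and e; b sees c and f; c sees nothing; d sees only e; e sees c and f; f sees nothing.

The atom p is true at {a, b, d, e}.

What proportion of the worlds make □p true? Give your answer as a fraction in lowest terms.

a: successors {b, e}; p there: b:T, e:T. ✓
b: successors {c, f}; p there: c:F, f:F. ✗
c: no successors, so □p holds vacuously. ✓
d: successors {e}; p there: e:T. ✓
e: successors {c, f}; p there: c:F, f:F. ✗
f: no successors, so □p holds vacuously. ✓
That's 4 of 6 worlds, so 4/6 = 2/3.

2/3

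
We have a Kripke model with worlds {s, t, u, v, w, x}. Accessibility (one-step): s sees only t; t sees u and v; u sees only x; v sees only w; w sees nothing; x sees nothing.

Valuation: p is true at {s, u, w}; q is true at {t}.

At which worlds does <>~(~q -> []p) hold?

{t}

s: successors {t}; ~(~q -> []p) there: t:F. ✗
t: successors {u, v}; ~(~q -> []p) there: u:T, v:F. ✓
u: successors {x}; ~(~q -> []p) there: x:F. ✗
v: successors {w}; ~(~q -> []p) there: w:F. ✗
w: no successors, so <>~(~q -> []p) fails. ✗
x: no successors, so <>~(~q -> []p) fails. ✗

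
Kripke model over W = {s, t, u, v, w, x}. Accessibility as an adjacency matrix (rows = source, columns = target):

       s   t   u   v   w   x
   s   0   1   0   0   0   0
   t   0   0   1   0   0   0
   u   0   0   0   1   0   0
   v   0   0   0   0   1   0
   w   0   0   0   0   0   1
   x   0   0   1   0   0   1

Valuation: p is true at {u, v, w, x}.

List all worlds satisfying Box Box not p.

s: successors {t}; Box not p there: t:F. ✗
t: successors {u}; Box not p there: u:F. ✗
u: successors {v}; Box not p there: v:F. ✗
v: successors {w}; Box not p there: w:F. ✗
w: successors {x}; Box not p there: x:F. ✗
x: successors {u, x}; Box not p there: u:F, x:F. ✗

∅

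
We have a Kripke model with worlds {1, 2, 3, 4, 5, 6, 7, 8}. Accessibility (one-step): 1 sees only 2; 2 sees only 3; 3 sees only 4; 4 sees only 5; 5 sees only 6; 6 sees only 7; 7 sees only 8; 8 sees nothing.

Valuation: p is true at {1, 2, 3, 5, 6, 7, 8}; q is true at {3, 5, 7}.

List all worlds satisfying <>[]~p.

{2, 7}

1: successors {2}; []~p there: 2:F. ✗
2: successors {3}; []~p there: 3:T. ✓
3: successors {4}; []~p there: 4:F. ✗
4: successors {5}; []~p there: 5:F. ✗
5: successors {6}; []~p there: 6:F. ✗
6: successors {7}; []~p there: 7:F. ✗
7: successors {8}; []~p there: 8:T. ✓
8: no successors, so <>[]~p fails. ✗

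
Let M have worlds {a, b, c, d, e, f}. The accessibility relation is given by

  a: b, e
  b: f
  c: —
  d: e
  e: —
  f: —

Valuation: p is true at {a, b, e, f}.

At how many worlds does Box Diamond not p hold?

a: successors {b, e}; Diamond not p there: b:F, e:F. ✗
b: successors {f}; Diamond not p there: f:F. ✗
c: no successors, so Box Diamond not p holds vacuously. ✓
d: successors {e}; Diamond not p there: e:F. ✗
e: no successors, so Box Diamond not p holds vacuously. ✓
f: no successors, so Box Diamond not p holds vacuously. ✓
Satisfying worlds: {c, e, f}.

3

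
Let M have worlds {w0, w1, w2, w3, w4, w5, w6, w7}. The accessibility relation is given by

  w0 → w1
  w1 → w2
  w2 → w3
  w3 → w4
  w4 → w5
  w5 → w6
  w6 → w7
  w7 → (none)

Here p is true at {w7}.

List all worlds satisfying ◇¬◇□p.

{w0, w1, w2, w3, w6}

w0: successors {w1}; ¬◇□p there: w1:T. ✓
w1: successors {w2}; ¬◇□p there: w2:T. ✓
w2: successors {w3}; ¬◇□p there: w3:T. ✓
w3: successors {w4}; ¬◇□p there: w4:T. ✓
w4: successors {w5}; ¬◇□p there: w5:F. ✗
w5: successors {w6}; ¬◇□p there: w6:F. ✗
w6: successors {w7}; ¬◇□p there: w7:T. ✓
w7: no successors, so ◇¬◇□p fails. ✗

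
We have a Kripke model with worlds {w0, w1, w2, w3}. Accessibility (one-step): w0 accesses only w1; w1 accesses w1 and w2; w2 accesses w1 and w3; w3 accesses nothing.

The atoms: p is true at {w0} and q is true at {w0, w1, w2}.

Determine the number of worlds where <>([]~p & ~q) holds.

w0: successors {w1}; []~p & ~q there: w1:F. ✗
w1: successors {w1, w2}; []~p & ~q there: w1:F, w2:F. ✗
w2: successors {w1, w3}; []~p & ~q there: w1:F, w3:T. ✓
w3: no successors, so <>([]~p & ~q) fails. ✗
Satisfying worlds: {w2}.

1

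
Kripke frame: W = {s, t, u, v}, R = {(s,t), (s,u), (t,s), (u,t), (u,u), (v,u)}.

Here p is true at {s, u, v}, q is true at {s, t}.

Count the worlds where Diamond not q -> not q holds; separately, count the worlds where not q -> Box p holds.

3 and 3

For Diamond not q -> not q:
s: Diamond not q is T, not q is F. ✗
t: Diamond not q is F, not q is F. ✓
u: Diamond not q is T, not q is T. ✓
v: Diamond not q is T, not q is T. ✓
— 3 worlds.
For not q -> Box p:
s: not q is F, Box p is F. ✓
t: not q is F, Box p is T. ✓
u: not q is T, Box p is F. ✗
v: not q is T, Box p is T. ✓
— 3 worlds.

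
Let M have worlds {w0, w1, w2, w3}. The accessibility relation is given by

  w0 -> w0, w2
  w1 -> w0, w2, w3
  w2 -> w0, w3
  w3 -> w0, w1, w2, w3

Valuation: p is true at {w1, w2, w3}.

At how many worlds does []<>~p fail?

w0: successors {w0, w2}; <>~p there: w0:T, w2:T. ✓
w1: successors {w0, w2, w3}; <>~p there: w0:T, w2:T, w3:T. ✓
w2: successors {w0, w3}; <>~p there: w0:T, w3:T. ✓
w3: successors {w0, w1, w2, w3}; <>~p there: w0:T, w1:T, w2:T, w3:T. ✓
Satisfying worlds: {w0, w1, w2, w3}.
So []<>~p fails at the other 0 worlds.

0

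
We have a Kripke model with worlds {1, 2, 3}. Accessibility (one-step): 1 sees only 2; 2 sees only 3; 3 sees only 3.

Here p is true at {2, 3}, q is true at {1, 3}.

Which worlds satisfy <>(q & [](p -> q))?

{2, 3}

1: successors {2}; q & [](p -> q) there: 2:F. ✗
2: successors {3}; q & [](p -> q) there: 3:T. ✓
3: successors {3}; q & [](p -> q) there: 3:T. ✓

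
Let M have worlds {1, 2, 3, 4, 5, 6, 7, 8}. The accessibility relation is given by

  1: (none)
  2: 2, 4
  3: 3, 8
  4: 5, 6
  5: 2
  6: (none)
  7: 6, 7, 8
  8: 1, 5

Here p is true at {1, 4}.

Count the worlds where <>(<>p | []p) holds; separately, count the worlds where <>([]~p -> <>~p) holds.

For <>(<>p | []p):
1: no successors, so <>(<>p | []p) fails. ✗
2: successors {2, 4}; <>p | []p there: 2:T, 4:F. ✓
3: successors {3, 8}; <>p | []p there: 3:F, 8:T. ✓
4: successors {5, 6}; <>p | []p there: 5:F, 6:T. ✓
5: successors {2}; <>p | []p there: 2:T. ✓
6: no successors, so <>(<>p | []p) fails. ✗
7: successors {6, 7, 8}; <>p | []p there: 6:T, 7:F, 8:T. ✓
8: successors {1, 5}; <>p | []p there: 1:T, 5:F. ✓
— 6 worlds.
For <>([]~p -> <>~p):
1: no successors, so <>([]~p -> <>~p) fails. ✗
2: successors {2, 4}; []~p -> <>~p there: 2:T, 4:T. ✓
3: successors {3, 8}; []~p -> <>~p there: 3:T, 8:T. ✓
4: successors {5, 6}; []~p -> <>~p there: 5:T, 6:F. ✓
5: successors {2}; []~p -> <>~p there: 2:T. ✓
6: no successors, so <>([]~p -> <>~p) fails. ✗
7: successors {6, 7, 8}; []~p -> <>~p there: 6:F, 7:T, 8:T. ✓
8: successors {1, 5}; []~p -> <>~p there: 1:F, 5:T. ✓
— 6 worlds.

6 and 6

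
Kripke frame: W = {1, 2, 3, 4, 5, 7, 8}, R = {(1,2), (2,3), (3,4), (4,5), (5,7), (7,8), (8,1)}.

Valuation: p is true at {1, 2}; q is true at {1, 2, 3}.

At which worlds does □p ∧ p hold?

1: □p is T, p is T. ✓
2: □p is F, p is T. ✗
3: □p is F, p is F. ✗
4: □p is F, p is F. ✗
5: □p is F, p is F. ✗
7: □p is F, p is F. ✗
8: □p is T, p is F. ✗

{1}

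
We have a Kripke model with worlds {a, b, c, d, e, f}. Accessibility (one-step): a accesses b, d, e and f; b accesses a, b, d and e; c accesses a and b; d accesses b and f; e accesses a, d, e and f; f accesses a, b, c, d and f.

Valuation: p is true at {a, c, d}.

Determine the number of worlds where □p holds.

a: successors {b, d, e, f}; p there: b:F, d:T, e:F, f:F. ✗
b: successors {a, b, d, e}; p there: a:T, b:F, d:T, e:F. ✗
c: successors {a, b}; p there: a:T, b:F. ✗
d: successors {b, f}; p there: b:F, f:F. ✗
e: successors {a, d, e, f}; p there: a:T, d:T, e:F, f:F. ✗
f: successors {a, b, c, d, f}; p there: a:T, b:F, c:T, d:T, f:F. ✗
Satisfying worlds: ∅.

0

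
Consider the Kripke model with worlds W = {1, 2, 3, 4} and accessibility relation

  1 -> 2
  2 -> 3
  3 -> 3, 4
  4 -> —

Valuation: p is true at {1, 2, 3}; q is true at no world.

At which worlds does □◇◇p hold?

1: successors {2}; ◇◇p there: 2:T. ✓
2: successors {3}; ◇◇p there: 3:T. ✓
3: successors {3, 4}; ◇◇p there: 3:T, 4:F. ✗
4: no successors, so □◇◇p holds vacuously. ✓

{1, 2, 4}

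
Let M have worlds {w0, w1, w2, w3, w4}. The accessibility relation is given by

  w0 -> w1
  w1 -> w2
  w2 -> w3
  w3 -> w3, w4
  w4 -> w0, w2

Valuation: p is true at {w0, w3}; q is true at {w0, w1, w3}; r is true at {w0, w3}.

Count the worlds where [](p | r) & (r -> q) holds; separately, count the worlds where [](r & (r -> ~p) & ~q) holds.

For [](p | r) & (r -> q):
w0: [](p | r) is F, r -> q is T. ✗
w1: [](p | r) is F, r -> q is T. ✗
w2: [](p | r) is T, r -> q is T. ✓
w3: [](p | r) is F, r -> q is T. ✗
w4: [](p | r) is F, r -> q is T. ✗
— 1 world.
For [](r & (r -> ~p) & ~q):
w0: successors {w1}; r & (r -> ~p) & ~q there: w1:F. ✗
w1: successors {w2}; r & (r -> ~p) & ~q there: w2:F. ✗
w2: successors {w3}; r & (r -> ~p) & ~q there: w3:F. ✗
w3: successors {w3, w4}; r & (r -> ~p) & ~q there: w3:F, w4:F. ✗
w4: successors {w0, w2}; r & (r -> ~p) & ~q there: w0:F, w2:F. ✗
— 0 worlds.

1 and 0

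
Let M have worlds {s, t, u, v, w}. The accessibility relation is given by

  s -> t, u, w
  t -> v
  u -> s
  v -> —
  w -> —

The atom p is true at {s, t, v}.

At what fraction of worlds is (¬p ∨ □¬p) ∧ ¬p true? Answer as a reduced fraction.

2/5

s: ¬p ∨ □¬p is F, ¬p is F. ✗
t: ¬p ∨ □¬p is F, ¬p is F. ✗
u: ¬p ∨ □¬p is T, ¬p is T. ✓
v: ¬p ∨ □¬p is T, ¬p is F. ✗
w: ¬p ∨ □¬p is T, ¬p is T. ✓
That's 2 of 5 worlds, so 2/5.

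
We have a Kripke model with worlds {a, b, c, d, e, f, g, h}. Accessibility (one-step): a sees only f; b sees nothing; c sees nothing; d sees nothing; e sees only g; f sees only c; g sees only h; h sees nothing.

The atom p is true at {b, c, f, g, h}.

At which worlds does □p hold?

a: successors {f}; p there: f:T. ✓
b: no successors, so □p holds vacuously. ✓
c: no successors, so □p holds vacuously. ✓
d: no successors, so □p holds vacuously. ✓
e: successors {g}; p there: g:T. ✓
f: successors {c}; p there: c:T. ✓
g: successors {h}; p there: h:T. ✓
h: no successors, so □p holds vacuously. ✓

{a, b, c, d, e, f, g, h}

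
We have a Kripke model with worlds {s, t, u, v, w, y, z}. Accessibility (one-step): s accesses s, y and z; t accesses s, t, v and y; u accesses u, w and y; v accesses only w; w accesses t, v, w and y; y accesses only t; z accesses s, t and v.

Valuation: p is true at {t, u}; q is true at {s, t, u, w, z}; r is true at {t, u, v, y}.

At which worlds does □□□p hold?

∅

s: successors {s, y, z}; □□p there: s:F, y:F, z:F. ✗
t: successors {s, t, v, y}; □□p there: s:F, t:F, v:F, y:F. ✗
u: successors {u, w, y}; □□p there: u:F, w:F, y:F. ✗
v: successors {w}; □□p there: w:F. ✗
w: successors {t, v, w, y}; □□p there: t:F, v:F, w:F, y:F. ✗
y: successors {t}; □□p there: t:F. ✗
z: successors {s, t, v}; □□p there: s:F, t:F, v:F. ✗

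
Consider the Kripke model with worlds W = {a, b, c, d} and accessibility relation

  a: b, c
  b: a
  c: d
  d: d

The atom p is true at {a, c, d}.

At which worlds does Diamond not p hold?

{a}

a: successors {b, c}; not p there: b:T, c:F. ✓
b: successors {a}; not p there: a:F. ✗
c: successors {d}; not p there: d:F. ✗
d: successors {d}; not p there: d:F. ✗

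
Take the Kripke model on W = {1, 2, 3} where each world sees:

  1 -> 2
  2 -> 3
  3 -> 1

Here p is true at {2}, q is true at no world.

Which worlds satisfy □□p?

1: successors {2}; □p there: 2:F. ✗
2: successors {3}; □p there: 3:F. ✗
3: successors {1}; □p there: 1:T. ✓

{3}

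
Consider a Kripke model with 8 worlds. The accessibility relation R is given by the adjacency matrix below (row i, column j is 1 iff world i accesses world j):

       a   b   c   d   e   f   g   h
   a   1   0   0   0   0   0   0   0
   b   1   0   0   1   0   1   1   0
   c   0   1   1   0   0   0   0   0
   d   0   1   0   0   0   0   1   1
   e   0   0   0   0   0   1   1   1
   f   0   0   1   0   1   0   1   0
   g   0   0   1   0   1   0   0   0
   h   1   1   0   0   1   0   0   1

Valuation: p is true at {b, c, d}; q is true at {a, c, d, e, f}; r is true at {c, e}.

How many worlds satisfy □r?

a: successors {a}; r there: a:F. ✗
b: successors {a, d, f, g}; r there: a:F, d:F, f:F, g:F. ✗
c: successors {b, c}; r there: b:F, c:T. ✗
d: successors {b, g, h}; r there: b:F, g:F, h:F. ✗
e: successors {f, g, h}; r there: f:F, g:F, h:F. ✗
f: successors {c, e, g}; r there: c:T, e:T, g:F. ✗
g: successors {c, e}; r there: c:T, e:T. ✓
h: successors {a, b, e, h}; r there: a:F, b:F, e:T, h:F. ✗
Satisfying worlds: {g}.

1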